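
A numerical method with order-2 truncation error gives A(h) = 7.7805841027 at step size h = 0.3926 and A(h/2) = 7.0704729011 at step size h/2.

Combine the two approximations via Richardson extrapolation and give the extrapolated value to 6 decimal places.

6.833769

Leading term ∝ h^2; use weight 4 = 2^2.
4·7.0704729011 = 28.2818916044; subtract 7.7805841027 → 20.5013075017
Denominator 4 − 1 = 3.
So the Richardson estimate is 6.8337691672.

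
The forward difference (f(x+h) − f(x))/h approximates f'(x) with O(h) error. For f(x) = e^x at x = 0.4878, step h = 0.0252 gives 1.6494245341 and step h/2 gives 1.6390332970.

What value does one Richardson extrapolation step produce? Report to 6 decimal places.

The method has order 1: 2^1 = 2.
2*1.6390332970 = 3.2780665940; subtract 1.6494245341 → 1.6286420599
(2*1.6390332970 − 1.6494245341)/(2 − 1) = 1.6286420599
Gap between inputs: 1.039e-02; correction applied: −0.0103912371.

1.628642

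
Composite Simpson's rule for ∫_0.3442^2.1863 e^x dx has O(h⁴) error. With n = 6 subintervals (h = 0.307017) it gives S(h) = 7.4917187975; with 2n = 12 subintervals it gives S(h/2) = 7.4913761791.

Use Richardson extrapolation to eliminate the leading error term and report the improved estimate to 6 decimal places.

Method order is 4; weight 2^4 = 16.
A(h/2) − A(h) = 7.4913761791 − 7.4917187975 = -0.0003426184
Divide by 2^4 − 1 = 15: (-0.0003426184)/15 = -0.0000228412
R = A(h/2) + (A(h/2) − A(h))/15 = 7.4913761791 − 0.0000228412 = 7.4913533379
Gap between inputs: 3.426e-04; correction applied: −0.0000228412.

7.491353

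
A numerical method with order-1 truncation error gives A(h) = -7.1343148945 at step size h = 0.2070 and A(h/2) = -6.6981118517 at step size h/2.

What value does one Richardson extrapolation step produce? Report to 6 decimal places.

-6.261909

r = 1, so 2^r = 2.
Weighted: (-13.3962237034) − (-7.1343148945) = -6.2619088089
(-6.2619088089) ÷ 1 = -6.2619088089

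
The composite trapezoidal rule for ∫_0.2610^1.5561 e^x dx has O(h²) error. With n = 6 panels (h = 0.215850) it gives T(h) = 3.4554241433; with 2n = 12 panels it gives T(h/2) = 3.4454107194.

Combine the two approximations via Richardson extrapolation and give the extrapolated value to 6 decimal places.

Error is O(h^2); halving h shrinks it by 2^2 = 4.
Difference of the inputs: 3.4454107194 − 3.4554241433 = -0.0100134239
Divide by 2^2 − 1 = 3: (-0.0100134239)/3 = -0.0033378080
R = A(h/2) + (A(h/2) − A(h))/3 = 3.4454107194 − 0.0033378080 = 3.4420729114

3.442073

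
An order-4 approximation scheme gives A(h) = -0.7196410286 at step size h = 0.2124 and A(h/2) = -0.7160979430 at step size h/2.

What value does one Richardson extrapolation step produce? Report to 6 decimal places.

r = 4: numerator weight 16, denominator 15.
Top: 16(-0.7160979430) − (-0.7196410286) = -10.7379260594
R = (-10.7379260594)/15 = -0.7158617373
Gap between inputs: 3.543e-03; correction applied: +0.0002362057.

-0.715862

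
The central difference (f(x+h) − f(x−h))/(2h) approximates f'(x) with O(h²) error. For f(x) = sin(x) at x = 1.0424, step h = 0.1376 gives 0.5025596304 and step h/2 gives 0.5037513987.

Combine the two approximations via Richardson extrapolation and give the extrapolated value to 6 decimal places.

0.504149

Leading term ∝ h^2; use weight 4 = 2^2.
Weighted: 2.0150055948 − 0.5025596304 = 1.5124459644
R = 1.5124459644/3 = 0.5041486548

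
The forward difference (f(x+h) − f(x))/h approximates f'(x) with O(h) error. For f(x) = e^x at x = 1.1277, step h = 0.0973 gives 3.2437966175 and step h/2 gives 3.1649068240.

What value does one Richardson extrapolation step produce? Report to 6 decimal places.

The method has order 1: 2^1 = 2.
2 × 3.1649068240 = 6.3298136480; subtract 3.2437966175 → 3.0860170305
3.0860170305 ÷ 1 = 3.0860170305
Correction |R − A(h/2)| = 7.889e-02; gap |A(h/2) − A(h)| = 7.889e-02.

3.086017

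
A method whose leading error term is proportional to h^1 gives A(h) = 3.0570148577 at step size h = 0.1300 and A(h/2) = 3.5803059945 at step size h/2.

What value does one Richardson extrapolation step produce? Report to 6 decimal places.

r = 1: numerator weight 2, denominator 1.
Weighted: 7.1606119890 − 3.0570148577 = 4.1035971313
4.1035971313 ÷ 1 = 4.1035971313

4.103597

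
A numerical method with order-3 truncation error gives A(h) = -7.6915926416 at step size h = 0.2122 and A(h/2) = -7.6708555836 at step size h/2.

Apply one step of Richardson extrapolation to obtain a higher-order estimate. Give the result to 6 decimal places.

r = 3, so 2^r = 8.
8·(-7.6708555836) = -61.3668446688; (-61.3668446688) − (-7.6915926416) = -53.6752520272
Extrapolated: (-53.6752520272) / 7 = -7.6678931467
Gap between inputs: 2.074e-02; correction applied: +0.0029624369.

-7.667893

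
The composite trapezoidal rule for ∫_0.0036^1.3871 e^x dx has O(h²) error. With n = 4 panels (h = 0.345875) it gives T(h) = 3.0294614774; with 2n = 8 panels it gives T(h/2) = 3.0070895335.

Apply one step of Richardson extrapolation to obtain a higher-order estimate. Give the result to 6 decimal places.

Error is O(h^2); halving h shrinks it by 2^2 = 4.
Weighted: 12.0283581340 − 3.0294614774 = 8.9988966566
Denominator 4 − 1 = 3.
Extrapolated: 8.9988966566 / 3 = 2.9996322189
Shift from A(h/2): −0.0074573146.

2.999632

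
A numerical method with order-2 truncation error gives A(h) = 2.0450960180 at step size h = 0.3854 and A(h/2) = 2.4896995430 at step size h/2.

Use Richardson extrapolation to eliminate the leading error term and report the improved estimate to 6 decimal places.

r = 2: numerator weight 4, denominator 3.
2^2·A(h/2) = 9.9587981720; minus A(h) gives 7.9137021540.
Denominator 4 − 1 = 3.
So the Richardson estimate is 2.6379007180.
Gap between inputs: 4.446e-01; correction applied: +0.1482011750.

2.637901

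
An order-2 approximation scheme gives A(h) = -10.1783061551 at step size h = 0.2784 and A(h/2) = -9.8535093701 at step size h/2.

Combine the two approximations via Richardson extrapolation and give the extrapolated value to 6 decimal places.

-9.745244

Order 2 gives 2^r = 4 and 2^r − 1 = 3.
4*(-9.8535093701) − (-10.1783061551) = -29.2357313253
Divide by 2^2 − 1 = 3.
(-29.2357313253) ÷ 3 = -9.7452437751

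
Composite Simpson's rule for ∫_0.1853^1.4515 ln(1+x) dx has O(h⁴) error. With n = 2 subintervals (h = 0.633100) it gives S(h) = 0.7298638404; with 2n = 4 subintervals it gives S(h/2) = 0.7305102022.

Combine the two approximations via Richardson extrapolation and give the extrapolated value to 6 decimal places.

0.730553

Leading term ∝ h^4; use weight 16 = 2^4.
16 × 0.7305102022 = 11.6881632352; 11.6881632352 − 0.7298638404 = 10.9582993948
Divide by 2^4 − 1 = 15.
Result: 0.7305532930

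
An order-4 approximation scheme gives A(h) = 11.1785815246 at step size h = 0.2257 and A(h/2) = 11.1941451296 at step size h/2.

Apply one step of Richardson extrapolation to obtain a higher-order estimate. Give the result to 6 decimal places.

Method order is 4; weight 2^4 = 16.
2^4×A(h/2) = 179.1063220736; minus A(h) gives 167.9277405490.
Divide by 2^4 − 1 = 15.
Result: 11.1951827033

11.195183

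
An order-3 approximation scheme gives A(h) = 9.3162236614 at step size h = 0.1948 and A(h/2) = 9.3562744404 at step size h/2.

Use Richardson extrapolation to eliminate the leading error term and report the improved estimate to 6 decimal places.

9.361996

r = 3, so 2^r = 8.
2^3*A(h/2) = 74.8501955232; minus A(h) gives 65.5339718618.
R = 65.5339718618/7 = 9.3619959803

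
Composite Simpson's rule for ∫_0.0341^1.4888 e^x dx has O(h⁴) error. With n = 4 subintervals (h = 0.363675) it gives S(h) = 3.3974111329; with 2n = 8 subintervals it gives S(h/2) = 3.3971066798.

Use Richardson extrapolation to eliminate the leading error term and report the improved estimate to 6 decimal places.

3.397086

r = 4, so 2^r = 16.
Numerator 16×A(h/2) − A(h) = 16×3.3971066798 − 3.3974111329 = 50.9562957439
Divide by 2^4 − 1 = 15.
Extrapolated: 50.9562957439 / 15 = 3.3970863829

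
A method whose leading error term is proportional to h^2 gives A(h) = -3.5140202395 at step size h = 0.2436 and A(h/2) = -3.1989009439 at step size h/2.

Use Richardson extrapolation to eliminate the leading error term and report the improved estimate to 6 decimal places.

-3.093861

The method has order 2: 2^2 = 4.
Weighted: (-12.7956037756) − (-3.5140202395) = -9.2815835361
(4 × (-3.1989009439) − (-3.5140202395))/(4 − 1) = -3.0938611787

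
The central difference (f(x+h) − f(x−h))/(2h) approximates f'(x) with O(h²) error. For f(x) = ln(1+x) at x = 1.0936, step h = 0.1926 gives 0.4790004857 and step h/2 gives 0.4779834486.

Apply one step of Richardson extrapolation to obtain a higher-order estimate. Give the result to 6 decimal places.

Order 2 gives 2^r = 4 and 2^r − 1 = 3.
A(h/2) − A(h) = 0.4779834486 − 0.4790004857 = -0.0010170371
Correction (A(h/2) − A(h))/(4 − 1) = (-0.0010170371)/3 = -0.0003390124
R = 0.4779834486 − 0.0003390124 = 0.4776444362

0.477644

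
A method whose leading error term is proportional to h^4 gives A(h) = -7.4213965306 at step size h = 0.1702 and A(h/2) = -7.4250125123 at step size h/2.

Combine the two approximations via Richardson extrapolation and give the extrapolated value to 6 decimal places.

-7.425254

Leading term ∝ h^4; use weight 16 = 2^4.
Numerator 16 × A(h/2) − A(h) = 16 × (-7.4250125123) − (-7.4213965306) = -111.3788036662
Denominator 16 − 1 = 15.
(-111.3788036662) ÷ 15 = -7.4252535777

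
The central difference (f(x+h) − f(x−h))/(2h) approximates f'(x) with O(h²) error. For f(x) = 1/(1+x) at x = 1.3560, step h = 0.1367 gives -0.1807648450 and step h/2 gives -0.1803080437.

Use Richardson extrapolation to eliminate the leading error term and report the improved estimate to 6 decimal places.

r = 2: numerator weight 4, denominator 3.
Weighted: (-0.7212321748) − (-0.1807648450) = -0.5404673298
Denominator 4 − 1 = 3.
Extrapolated: (-0.5404673298) / 3 = -0.1801557766

-0.180156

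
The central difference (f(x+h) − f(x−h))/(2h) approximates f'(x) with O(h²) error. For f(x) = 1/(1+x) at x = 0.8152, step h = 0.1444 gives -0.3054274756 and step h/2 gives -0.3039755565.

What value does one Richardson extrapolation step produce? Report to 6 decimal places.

-0.303492

Error is O(h^2); halving h shrinks it by 2^2 = 4.
4 × (-0.3039755565) − (-0.3054274756) = -0.9104747504
R = (-0.9104747504)/3 = -0.3034915835
Shift from A(h/2): +0.0004839730.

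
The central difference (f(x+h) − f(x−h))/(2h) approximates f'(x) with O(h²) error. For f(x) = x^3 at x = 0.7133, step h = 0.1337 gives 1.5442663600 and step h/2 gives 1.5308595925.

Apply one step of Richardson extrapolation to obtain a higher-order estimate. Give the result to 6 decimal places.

r = 2, so 2^r = 4.
Weighted: 6.1234383700 − 1.5442663600 = 4.5791720100
(4·1.5308595925 − 1.5442663600)/(4 − 1) = 1.5263906700

1.526391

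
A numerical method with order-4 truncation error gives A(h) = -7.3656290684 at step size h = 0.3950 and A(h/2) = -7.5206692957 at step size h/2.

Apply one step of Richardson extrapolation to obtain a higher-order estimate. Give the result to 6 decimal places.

-7.531005

Order 4 gives 2^r = 16 and 2^r − 1 = 15.
Top: 16(-7.5206692957) − (-7.3656290684) = -112.9650796628
Divide by 2^4 − 1 = 15.
So the Richardson estimate is -7.5310053109.
Gap between inputs: 1.550e-01; correction applied: −0.0103360152.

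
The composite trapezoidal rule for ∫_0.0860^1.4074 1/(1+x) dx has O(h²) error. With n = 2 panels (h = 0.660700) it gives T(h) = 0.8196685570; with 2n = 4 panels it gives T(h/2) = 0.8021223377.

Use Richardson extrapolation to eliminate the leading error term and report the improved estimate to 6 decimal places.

0.796274

r = 2: numerator weight 4, denominator 3.
4·0.8021223377 = 3.2084893508; 3.2084893508 − 0.8196685570 = 2.3888207938
Denominator 4 − 1 = 3.
(4·0.8021223377 − 0.8196685570)/(4 − 1) = 0.7962735979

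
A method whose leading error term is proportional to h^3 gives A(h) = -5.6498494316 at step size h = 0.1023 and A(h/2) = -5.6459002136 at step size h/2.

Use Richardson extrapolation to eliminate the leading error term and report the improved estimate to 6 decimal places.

-5.645336

Method order is 3; weight 2^3 = 8.
Weighted: (-45.1672017088) − (-5.6498494316) = -39.5173522772
Denominator 8 − 1 = 7.
(-39.5173522772) ÷ 7 = -5.6453360396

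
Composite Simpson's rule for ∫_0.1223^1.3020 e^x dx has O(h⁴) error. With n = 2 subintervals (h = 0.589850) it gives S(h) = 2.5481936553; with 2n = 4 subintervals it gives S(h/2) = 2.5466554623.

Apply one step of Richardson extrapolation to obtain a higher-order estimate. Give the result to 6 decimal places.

r = 4, so 2^r = 16.
2^4·A(h/2) = 40.7464873968; minus A(h) gives 38.1982937415.
Divide by 2^4 − 1 = 15.
38.1982937415 ÷ 15 = 2.5465529161
Gap between inputs: 1.538e-03; correction applied: −0.0001025462.

2.546553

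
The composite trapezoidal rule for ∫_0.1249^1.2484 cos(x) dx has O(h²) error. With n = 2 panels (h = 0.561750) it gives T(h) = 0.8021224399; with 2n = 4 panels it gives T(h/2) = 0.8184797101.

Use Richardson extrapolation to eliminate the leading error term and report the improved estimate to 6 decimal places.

0.823932

Leading term ∝ h^2; use weight 4 = 2^2.
4 × 0.8184797101 = 3.2739188404; subtract 0.8021224399 → 2.4717964005
Denominator 4 − 1 = 3.
(4 × 0.8184797101 − 0.8021224399)/(4 − 1) = 0.8239321335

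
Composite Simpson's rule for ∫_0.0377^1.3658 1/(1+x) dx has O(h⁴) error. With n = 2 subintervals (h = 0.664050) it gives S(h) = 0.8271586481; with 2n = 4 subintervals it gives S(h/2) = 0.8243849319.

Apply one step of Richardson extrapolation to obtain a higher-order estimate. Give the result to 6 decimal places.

Order 4 gives 2^r = 16 and 2^r − 1 = 15.
Weighted: 13.1901589104 − 0.8271586481 = 12.3630002623
Extrapolated: 12.3630002623 / 15 = 0.8242000175

0.824200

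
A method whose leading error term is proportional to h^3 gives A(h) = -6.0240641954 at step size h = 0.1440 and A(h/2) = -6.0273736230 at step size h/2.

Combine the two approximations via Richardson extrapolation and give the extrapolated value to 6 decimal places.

The method has order 3: 2^3 = 8.
Numerator 8×A(h/2) − A(h) = 8×(-6.0273736230) − (-6.0240641954) = -42.1949247886
Denominator 8 − 1 = 7.
(8×(-6.0273736230) − (-6.0240641954))/(8 − 1) = -6.0278463984

-6.027846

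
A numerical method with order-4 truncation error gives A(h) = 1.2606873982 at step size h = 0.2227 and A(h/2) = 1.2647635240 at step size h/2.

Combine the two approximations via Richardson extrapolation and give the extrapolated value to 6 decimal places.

Order 4 gives 2^r = 16 and 2^r − 1 = 15.
16·1.2647635240 − 1.2606873982 = 18.9755289858
Divide by 2^4 − 1 = 15.
Extrapolated: 18.9755289858 / 15 = 1.2650352657
Shift from A(h/2): +0.0002717417.

1.265035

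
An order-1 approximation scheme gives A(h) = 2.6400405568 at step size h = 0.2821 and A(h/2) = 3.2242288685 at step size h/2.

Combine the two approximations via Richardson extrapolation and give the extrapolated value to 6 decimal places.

Method order is 1; weight 2^1 = 2.
2 × 3.2242288685 = 6.4484577370; subtract 2.6400405568 → 3.8084171802
3.8084171802 ÷ 1 = 3.8084171802

3.808417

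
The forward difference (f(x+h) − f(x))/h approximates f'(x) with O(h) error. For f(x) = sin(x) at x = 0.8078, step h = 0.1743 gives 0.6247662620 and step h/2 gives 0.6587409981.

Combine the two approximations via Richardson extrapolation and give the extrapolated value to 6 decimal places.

0.692716

r = 1: numerator weight 2, denominator 1.
Top: 2(0.6587409981) − (0.6247662620) = 0.6927157342
0.6927157342 ÷ 1 = 0.6927157342
Correction |R − A(h/2)| = 3.397e-02; gap |A(h/2) − A(h)| = 3.397e-02.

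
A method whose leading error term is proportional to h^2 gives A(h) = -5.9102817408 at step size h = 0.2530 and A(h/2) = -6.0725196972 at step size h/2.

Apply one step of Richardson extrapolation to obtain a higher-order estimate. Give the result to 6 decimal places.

-6.126599

r = 2, so 2^r = 4.
4 × (-6.0725196972) = -24.2900787888; subtract (-5.9102817408) → -18.3797970480
R = (-18.3797970480)/3 = -6.1265990160
Gap between inputs: 1.622e-01; correction applied: −0.0540793188.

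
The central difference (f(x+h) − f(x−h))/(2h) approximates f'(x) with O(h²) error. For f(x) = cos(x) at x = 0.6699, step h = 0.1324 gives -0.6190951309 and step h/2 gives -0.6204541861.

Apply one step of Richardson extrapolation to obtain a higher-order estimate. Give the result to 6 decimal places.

Leading term ∝ h^2; use weight 4 = 2^2.
Weighted: (-2.4818167444) − (-0.6190951309) = -1.8627216135
R = (-1.8627216135)/3 = -0.6209072045
Correction |R − A(h/2)| = 4.530e-04; gap |A(h/2) − A(h)| = 1.359e-03.

-0.620907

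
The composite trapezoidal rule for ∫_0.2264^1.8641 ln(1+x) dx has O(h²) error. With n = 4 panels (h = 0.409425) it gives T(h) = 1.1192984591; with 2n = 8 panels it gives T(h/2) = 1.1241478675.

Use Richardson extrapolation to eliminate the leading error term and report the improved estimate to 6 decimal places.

Error is O(h^2); halving h shrinks it by 2^2 = 4.
Numerator 4*A(h/2) − A(h) = 4*1.1241478675 − 1.1192984591 = 3.3772930109
3.3772930109 ÷ 3 = 1.1257643370
Shift from A(h/2): +0.0016164695.

1.125764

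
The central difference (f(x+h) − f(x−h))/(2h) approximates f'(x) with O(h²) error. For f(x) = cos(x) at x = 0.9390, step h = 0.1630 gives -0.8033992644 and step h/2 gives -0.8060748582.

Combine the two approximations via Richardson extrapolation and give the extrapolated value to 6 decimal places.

Leading term ∝ h^2; use weight 4 = 2^2.
Top: 4(-0.8060748582) − (-0.8033992644) = -2.4209001684
Extrapolated: (-2.4209001684) / 3 = -0.8069667228

-0.806967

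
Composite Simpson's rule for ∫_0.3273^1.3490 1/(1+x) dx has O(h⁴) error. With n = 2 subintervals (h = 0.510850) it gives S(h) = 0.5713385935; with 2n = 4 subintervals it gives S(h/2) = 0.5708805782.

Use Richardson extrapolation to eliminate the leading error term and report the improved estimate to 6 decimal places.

0.570850

The method has order 4: 2^4 = 16.
Difference of the inputs: 0.5708805782 − 0.5713385935 = -0.0004580153
Divide by 2^4 − 1 = 15: (-0.0004580153)/15 = -0.0000305344
R = A(h/2) + (A(h/2) − A(h))/15 = 0.5708805782 − 0.0000305344 = 0.5708500438
Shift from A(h/2): −0.0000305344.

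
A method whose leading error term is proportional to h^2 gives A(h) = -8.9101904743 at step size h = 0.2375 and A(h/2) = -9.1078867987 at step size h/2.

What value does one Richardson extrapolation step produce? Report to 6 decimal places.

The method has order 2: 2^2 = 4.
Numerator 4*A(h/2) − A(h) = 4*(-9.1078867987) − (-8.9101904743) = -27.5213567205
(-27.5213567205) ÷ 3 = -9.1737855735
Gap between inputs: 1.977e-01; correction applied: −0.0658987748.

-9.173786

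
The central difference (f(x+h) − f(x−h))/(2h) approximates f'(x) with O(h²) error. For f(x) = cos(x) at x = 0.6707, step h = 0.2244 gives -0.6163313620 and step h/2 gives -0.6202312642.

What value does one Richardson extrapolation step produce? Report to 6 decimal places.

r = 2: numerator weight 4, denominator 3.
Difference of the inputs: -0.6202312642 − (-0.6163313620) = -0.0038999022
Divide by 2^2 − 1 = 3: (-0.0038999022)/3 = -0.0012999674
R = -0.6202312642 − 0.0012999674 = -0.6215312316

-0.621531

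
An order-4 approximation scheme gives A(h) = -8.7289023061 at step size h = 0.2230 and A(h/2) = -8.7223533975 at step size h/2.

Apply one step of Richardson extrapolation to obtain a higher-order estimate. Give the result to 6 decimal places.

Method order is 4; weight 2^4 = 16.
Top: 16(-8.7223533975) − (-8.7289023061) = -130.8287520539
Extrapolated: (-130.8287520539) / 15 = -8.7219168036
Correction |R − A(h/2)| = 4.366e-04; gap |A(h/2) − A(h)| = 6.549e-03.

-8.721917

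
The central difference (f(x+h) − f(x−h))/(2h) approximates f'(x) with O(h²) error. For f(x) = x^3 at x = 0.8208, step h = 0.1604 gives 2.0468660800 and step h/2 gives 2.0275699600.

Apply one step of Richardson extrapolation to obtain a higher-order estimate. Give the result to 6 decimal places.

r = 2, so 2^r = 4.
4*2.0275699600 = 8.1102798400; subtract 2.0468660800 → 6.0634137600
Extrapolated: 6.0634137600 / 3 = 2.0211379200
Shift from A(h/2): −0.0064320400.

2.021138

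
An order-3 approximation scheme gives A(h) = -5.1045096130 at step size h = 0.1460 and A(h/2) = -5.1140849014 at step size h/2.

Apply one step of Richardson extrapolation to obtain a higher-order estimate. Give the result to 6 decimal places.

-5.115453

r = 3: numerator weight 8, denominator 7.
8×(-5.1140849014) = -40.9126792112; subtract (-5.1045096130) → -35.8081695982
Extrapolated: (-35.8081695982) / 7 = -5.1154527997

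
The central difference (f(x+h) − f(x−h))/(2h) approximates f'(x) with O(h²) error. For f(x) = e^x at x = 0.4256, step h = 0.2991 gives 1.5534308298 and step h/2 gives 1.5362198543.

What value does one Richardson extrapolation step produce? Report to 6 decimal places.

1.530483

With r = 2 the leading error scales as h^2, so the weight is 2^2 = 4.
4·1.5362198543 = 6.1448794172; subtract 1.5534308298 → 4.5914485874
(4·1.5362198543 − 1.5534308298)/(4 − 1) = 1.5304828625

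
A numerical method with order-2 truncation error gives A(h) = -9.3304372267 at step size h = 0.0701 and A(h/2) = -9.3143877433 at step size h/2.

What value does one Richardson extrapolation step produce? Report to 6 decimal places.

Method order is 2; weight 2^2 = 4.
Weighted: (-37.2575509732) − (-9.3304372267) = -27.9271137465
Denominator 4 − 1 = 3.
So the Richardson estimate is -9.3090379155.

-9.309038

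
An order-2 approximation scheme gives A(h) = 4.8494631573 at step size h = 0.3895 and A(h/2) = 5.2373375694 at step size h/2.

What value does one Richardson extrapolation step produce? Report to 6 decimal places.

The method has order 2: 2^2 = 4.
Weighted: 20.9493502776 − 4.8494631573 = 16.0998871203
Denominator 4 − 1 = 3.
So the Richardson estimate is 5.3666290401.

5.366629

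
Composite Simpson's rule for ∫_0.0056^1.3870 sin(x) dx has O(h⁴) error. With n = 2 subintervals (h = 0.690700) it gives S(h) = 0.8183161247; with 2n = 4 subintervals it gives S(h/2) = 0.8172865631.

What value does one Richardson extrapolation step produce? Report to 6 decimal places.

Error is O(h^4); halving h shrinks it by 2^4 = 16.
Weighted: 13.0765850096 − 0.8183161247 = 12.2582688849
Divide by 2^4 − 1 = 15.
Extrapolated: 12.2582688849 / 15 = 0.8172179257
Correction |R − A(h/2)| = 6.864e-05; gap |A(h/2) − A(h)| = 1.030e-03.

0.817218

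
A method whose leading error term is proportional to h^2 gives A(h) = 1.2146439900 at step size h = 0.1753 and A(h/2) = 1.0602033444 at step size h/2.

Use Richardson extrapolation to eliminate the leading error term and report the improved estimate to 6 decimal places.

Leading term ∝ h^2; use weight 4 = 2^2.
Difference of the inputs: 1.0602033444 − 1.2146439900 = -0.1544406456
Divide by 2^2 − 1 = 3: (-0.1544406456)/3 = -0.0514802152
R = 1.0602033444 − 0.0514802152 = 1.0087231292
Gap between inputs: 1.544e-01; correction applied: −0.0514802152.

1.008723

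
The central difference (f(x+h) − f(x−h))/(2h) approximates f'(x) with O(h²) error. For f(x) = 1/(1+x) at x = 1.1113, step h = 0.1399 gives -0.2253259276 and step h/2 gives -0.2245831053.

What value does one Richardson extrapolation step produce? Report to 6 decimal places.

Order 2 gives 2^r = 4 and 2^r − 1 = 3.
Weighted: (-0.8983324212) − (-0.2253259276) = -0.6730064936
(4×(-0.2245831053) − (-0.2253259276))/(4 − 1) = -0.2243354979

-0.224335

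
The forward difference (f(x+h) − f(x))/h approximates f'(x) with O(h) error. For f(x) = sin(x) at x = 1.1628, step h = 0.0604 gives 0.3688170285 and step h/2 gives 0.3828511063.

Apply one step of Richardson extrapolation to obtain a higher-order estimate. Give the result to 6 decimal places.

Leading term ∝ h^1; use weight 2 = 2^1.
2^1 × A(h/2) = 0.7657022126; minus A(h) gives 0.3968851841.
Extrapolated: 0.3968851841 / 1 = 0.3968851841
Gap between inputs: 1.403e-02; correction applied: +0.0140340778.

0.396885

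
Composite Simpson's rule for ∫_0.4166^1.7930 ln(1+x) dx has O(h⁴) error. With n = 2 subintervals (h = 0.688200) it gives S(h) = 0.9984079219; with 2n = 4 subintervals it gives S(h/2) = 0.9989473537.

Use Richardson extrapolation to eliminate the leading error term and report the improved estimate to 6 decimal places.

Order 4 gives 2^r = 16 and 2^r − 1 = 15.
2^4 × A(h/2) = 15.9831576592; minus A(h) gives 14.9847497373.
(16 × 0.9989473537 − 0.9984079219)/(16 − 1) = 0.9989833158
Correction |R − A(h/2)| = 3.596e-05; gap |A(h/2) − A(h)| = 5.394e-04.

0.998983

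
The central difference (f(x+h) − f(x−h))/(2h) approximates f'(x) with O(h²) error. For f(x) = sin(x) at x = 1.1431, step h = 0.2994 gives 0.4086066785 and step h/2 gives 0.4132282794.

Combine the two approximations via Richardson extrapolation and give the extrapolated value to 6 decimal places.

r = 2, so 2^r = 4.
4×0.4132282794 = 1.6529131176; 1.6529131176 − 0.4086066785 = 1.2443064391
R = 1.2443064391/3 = 0.4147688130
Shift from A(h/2): +0.0015405336.

0.414769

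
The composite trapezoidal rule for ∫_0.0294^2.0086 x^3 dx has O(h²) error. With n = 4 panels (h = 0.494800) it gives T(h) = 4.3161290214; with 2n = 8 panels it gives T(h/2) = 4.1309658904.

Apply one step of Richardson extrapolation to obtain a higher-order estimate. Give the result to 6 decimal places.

Method order is 2; weight 2^2 = 4.
Weighted: 16.5238635616 − 4.3161290214 = 12.2077345402
Divide by 2^2 − 1 = 3.
So the Richardson estimate is 4.0692448467.

4.069245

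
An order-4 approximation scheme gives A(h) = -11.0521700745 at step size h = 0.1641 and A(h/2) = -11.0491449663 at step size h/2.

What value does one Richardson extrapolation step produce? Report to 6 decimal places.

-11.048943

r = 4: numerator weight 16, denominator 15.
16·(-11.0491449663) − (-11.0521700745) = -165.7341493863
(16·(-11.0491449663) − (-11.0521700745))/(16 − 1) = -11.0489432924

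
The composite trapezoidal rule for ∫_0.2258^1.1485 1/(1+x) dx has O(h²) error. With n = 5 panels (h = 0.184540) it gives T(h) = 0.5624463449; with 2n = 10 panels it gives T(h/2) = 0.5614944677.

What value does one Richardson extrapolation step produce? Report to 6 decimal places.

0.561177

Order 2 gives 2^r = 4 and 2^r − 1 = 3.
4·0.5614944677 − 0.5624463449 = 1.6835315259
Divide by 2^2 − 1 = 3.
Result: 0.5611771753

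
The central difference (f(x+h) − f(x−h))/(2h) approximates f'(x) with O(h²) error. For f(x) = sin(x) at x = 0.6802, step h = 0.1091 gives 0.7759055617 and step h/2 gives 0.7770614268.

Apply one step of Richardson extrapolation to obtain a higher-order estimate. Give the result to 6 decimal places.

0.777447

Order 2 gives 2^r = 4 and 2^r − 1 = 3.
Numerator 4×A(h/2) − A(h) = 4×0.7770614268 − 0.7759055617 = 2.3323401455
Denominator 4 − 1 = 3.
(4×0.7770614268 − 0.7759055617)/(4 − 1) = 0.7774467152
Gap between inputs: 1.156e-03; correction applied: +0.0003852884.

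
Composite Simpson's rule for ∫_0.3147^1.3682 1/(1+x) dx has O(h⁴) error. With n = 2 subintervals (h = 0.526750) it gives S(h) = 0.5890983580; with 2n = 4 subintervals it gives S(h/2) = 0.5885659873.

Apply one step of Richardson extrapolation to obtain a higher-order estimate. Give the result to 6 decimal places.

0.588530

The method has order 4: 2^4 = 16.
16×0.5885659873 = 9.4170557968; 9.4170557968 − 0.5890983580 = 8.8279574388
Denominator 16 − 1 = 15.
(16×0.5885659873 − 0.5890983580)/(16 − 1) = 0.5885304959
Correction |R − A(h/2)| = 3.549e-05; gap |A(h/2) − A(h)| = 5.324e-04.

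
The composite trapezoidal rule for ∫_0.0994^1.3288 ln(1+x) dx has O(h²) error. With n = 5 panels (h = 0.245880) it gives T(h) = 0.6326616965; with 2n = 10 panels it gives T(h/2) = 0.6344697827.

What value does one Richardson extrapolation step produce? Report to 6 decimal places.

Error is O(h^2); halving h shrinks it by 2^2 = 4.
Top: 4(0.6344697827) − (0.6326616965) = 1.9052174343
Denominator 4 − 1 = 3.
So the Richardson estimate is 0.6350724781.
Shift from A(h/2): +0.0006026954.

0.635072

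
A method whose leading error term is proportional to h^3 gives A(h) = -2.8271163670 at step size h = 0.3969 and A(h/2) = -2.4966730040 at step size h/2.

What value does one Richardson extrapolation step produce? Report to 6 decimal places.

-2.449467

Order 3 gives 2^r = 8 and 2^r − 1 = 7.
2^3·A(h/2) = -19.9733840320; minus A(h) gives -17.1462676650.
Extrapolated: (-17.1462676650) / 7 = -2.4494668093
Gap between inputs: 3.304e-01; correction applied: +0.0472061947.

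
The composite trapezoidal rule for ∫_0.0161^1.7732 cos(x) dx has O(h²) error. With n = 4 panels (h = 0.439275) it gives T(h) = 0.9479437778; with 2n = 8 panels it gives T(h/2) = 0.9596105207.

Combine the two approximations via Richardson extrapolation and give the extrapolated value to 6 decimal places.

0.963499

r = 2, so 2^r = 4.
Weighted: 3.8384420828 − 0.9479437778 = 2.8904983050
Denominator 4 − 1 = 3.
So the Richardson estimate is 0.9634994350.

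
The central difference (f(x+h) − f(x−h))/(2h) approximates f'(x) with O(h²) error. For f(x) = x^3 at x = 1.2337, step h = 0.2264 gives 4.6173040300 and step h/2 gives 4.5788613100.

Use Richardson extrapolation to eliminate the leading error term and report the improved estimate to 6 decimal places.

4.566047

Method order is 2; weight 2^2 = 4.
4 × 4.5788613100 − 4.6173040300 = 13.6981412100
Denominator 4 − 1 = 3.
Result: 4.5660470700
Correction |R − A(h/2)| = 1.281e-02; gap |A(h/2) − A(h)| = 3.844e-02.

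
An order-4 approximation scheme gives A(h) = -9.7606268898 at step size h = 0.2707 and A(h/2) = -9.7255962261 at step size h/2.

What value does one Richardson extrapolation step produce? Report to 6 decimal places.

-9.723261

The method has order 4: 2^4 = 16.
Top: 16(-9.7255962261) − (-9.7606268898) = -145.8489127278
(16 × (-9.7255962261) − (-9.7606268898))/(16 − 1) = -9.7232608485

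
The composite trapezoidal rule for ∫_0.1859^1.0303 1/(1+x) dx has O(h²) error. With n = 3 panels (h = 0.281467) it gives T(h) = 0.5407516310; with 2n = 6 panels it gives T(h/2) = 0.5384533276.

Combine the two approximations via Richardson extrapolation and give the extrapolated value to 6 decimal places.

0.537687

r = 2: numerator weight 4, denominator 3.
4×0.5384533276 = 2.1538133104; 2.1538133104 − 0.5407516310 = 1.6130616794
R = 1.6130616794/3 = 0.5376872265
Gap between inputs: 2.298e-03; correction applied: −0.0007661011.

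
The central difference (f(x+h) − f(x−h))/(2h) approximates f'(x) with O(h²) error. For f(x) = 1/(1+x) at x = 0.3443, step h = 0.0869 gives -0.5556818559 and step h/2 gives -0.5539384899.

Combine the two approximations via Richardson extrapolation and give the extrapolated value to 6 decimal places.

-0.553357

Error is O(h^2); halving h shrinks it by 2^2 = 4.
4*(-0.5539384899) = -2.2157539596; subtract (-0.5556818559) → -1.6600721037
(4*(-0.5539384899) − (-0.5556818559))/(4 − 1) = -0.5533573679
Correction |R − A(h/2)| = 5.811e-04; gap |A(h/2) − A(h)| = 1.743e-03.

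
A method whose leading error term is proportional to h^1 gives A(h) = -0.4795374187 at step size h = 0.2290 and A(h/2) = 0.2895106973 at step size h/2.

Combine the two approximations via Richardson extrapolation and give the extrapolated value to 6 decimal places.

1.058559

Error is O(h^1); halving h shrinks it by 2^1 = 2.
Top: 2(0.2895106973) − (-0.4795374187) = 1.0585588133
R = 1.0585588133/1 = 1.0585588133
Correction |R − A(h/2)| = 7.690e-01; gap |A(h/2) − A(h)| = 7.690e-01.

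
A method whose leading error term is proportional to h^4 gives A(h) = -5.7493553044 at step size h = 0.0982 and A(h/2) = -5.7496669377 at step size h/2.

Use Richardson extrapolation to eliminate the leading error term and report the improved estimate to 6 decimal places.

Error is O(h^4); halving h shrinks it by 2^4 = 16.
Top: 16(-5.7496669377) − (-5.7493553044) = -86.2453156988
R = (-86.2453156988)/15 = -5.7496877133
Gap between inputs: 3.116e-04; correction applied: −0.0000207756.

-5.749688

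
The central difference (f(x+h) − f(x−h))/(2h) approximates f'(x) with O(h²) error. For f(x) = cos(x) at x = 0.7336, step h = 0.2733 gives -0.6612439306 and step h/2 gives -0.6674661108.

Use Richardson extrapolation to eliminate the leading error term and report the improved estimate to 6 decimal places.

-0.669540

r = 2, so 2^r = 4.
2^2*A(h/2) = -2.6698644432; minus A(h) gives -2.0086205126.
Extrapolated: (-2.0086205126) / 3 = -0.6695401709
Correction |R − A(h/2)| = 2.074e-03; gap |A(h/2) − A(h)| = 6.222e-03.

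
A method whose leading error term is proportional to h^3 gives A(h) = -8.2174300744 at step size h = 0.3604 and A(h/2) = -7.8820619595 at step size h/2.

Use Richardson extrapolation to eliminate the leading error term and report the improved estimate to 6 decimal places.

r = 3: numerator weight 8, denominator 7.
2^3·A(h/2) = -63.0564956760; minus A(h) gives -54.8390656016.
Extrapolated: (-54.8390656016) / 7 = -7.8341522288

-7.834152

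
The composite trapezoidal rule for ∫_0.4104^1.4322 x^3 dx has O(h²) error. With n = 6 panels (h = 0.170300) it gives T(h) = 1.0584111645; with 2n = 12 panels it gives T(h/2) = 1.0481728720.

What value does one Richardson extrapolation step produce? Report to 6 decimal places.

r = 2: numerator weight 4, denominator 3.
A(h/2) − A(h) = 1.0481728720 − 1.0584111645 = -0.0102382925
Divide by 2^2 − 1 = 3: (-0.0102382925)/3 = -0.0034127642
R = A(h/2) + (A(h/2) − A(h))/3 = 1.0481728720 − 0.0034127642 = 1.0447601078
Correction |R − A(h/2)| = 3.413e-03; gap |A(h/2) − A(h)| = 1.024e-02.

1.044760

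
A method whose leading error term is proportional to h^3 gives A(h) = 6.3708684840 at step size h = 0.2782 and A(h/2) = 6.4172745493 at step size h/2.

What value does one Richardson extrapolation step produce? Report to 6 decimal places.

6.423904

The method has order 3: 2^3 = 8.
Top: 8(6.4172745493) − (6.3708684840) = 44.9673279104
R = 44.9673279104/7 = 6.4239039872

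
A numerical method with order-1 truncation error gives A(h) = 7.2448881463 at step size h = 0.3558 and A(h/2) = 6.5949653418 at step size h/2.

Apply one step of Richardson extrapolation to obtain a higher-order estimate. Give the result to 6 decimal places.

Error is O(h^1); halving h shrinks it by 2^1 = 2.
Numerator 2*A(h/2) − A(h) = 2*6.5949653418 − 7.2448881463 = 5.9450425373
R = 5.9450425373/1 = 5.9450425373
Shift from A(h/2): −0.6499228045.

5.945043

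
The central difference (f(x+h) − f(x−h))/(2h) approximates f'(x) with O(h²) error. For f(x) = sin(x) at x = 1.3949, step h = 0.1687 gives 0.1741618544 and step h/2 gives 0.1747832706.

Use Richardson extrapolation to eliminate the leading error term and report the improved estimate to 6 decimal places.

The method has order 2: 2^2 = 4.
2^2·A(h/2) = 0.6991330824; minus A(h) gives 0.5249712280.
0.5249712280 ÷ 3 = 0.1749904093

0.174990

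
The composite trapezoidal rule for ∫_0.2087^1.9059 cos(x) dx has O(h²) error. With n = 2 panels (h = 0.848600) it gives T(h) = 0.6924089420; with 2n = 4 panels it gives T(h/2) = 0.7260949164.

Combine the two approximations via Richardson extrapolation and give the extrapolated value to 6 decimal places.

0.737324

With r = 2 the leading error scales as h^2, so the weight is 2^2 = 4.
Weighted: 2.9043796656 − 0.6924089420 = 2.2119707236
R = 2.2119707236/3 = 0.7373235745
Gap between inputs: 3.369e-02; correction applied: +0.0112286581.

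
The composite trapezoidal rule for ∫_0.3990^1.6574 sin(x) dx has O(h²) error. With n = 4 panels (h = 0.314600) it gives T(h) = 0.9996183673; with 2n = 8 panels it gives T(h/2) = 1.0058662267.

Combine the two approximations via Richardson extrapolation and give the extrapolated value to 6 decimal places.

1.007949

Order 2 gives 2^r = 4 and 2^r − 1 = 3.
4×1.0058662267 = 4.0234649068; subtract 0.9996183673 → 3.0238465395
R = 3.0238465395/3 = 1.0079488465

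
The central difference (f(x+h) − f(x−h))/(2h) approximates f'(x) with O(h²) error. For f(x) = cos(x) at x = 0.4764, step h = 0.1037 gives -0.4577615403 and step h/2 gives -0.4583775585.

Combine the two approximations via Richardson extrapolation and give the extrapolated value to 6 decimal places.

-0.458583

The method has order 2: 2^2 = 4.
4*(-0.4583775585) = -1.8335102340; subtract (-0.4577615403) → -1.3757486937
Denominator 4 − 1 = 3.
Result: -0.4585828979
Shift from A(h/2): −0.0002053394.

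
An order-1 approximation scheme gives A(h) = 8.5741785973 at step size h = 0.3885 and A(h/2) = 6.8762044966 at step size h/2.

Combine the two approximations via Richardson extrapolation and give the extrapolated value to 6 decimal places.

5.178230

r = 1: numerator weight 2, denominator 1.
2 × 6.8762044966 − 8.5741785973 = 5.1782303959
Extrapolated: 5.1782303959 / 1 = 5.1782303959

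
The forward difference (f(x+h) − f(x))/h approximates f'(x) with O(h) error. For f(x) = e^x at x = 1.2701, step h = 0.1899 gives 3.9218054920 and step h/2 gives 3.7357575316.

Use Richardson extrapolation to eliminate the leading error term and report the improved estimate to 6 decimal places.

3.549710

r = 1, so 2^r = 2.
2^1×A(h/2) = 7.4715150632; minus A(h) gives 3.5497095712.
(2×3.7357575316 − 3.9218054920)/(2 − 1) = 3.5497095712
Shift from A(h/2): −0.1860479604.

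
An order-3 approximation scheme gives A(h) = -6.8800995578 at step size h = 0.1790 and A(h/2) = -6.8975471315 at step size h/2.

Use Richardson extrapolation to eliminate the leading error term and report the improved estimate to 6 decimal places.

-6.900040

Order 3 gives 2^r = 8 and 2^r − 1 = 7.
8×(-6.8975471315) − (-6.8800995578) = -48.3002774942
Denominator 8 − 1 = 7.
(-48.3002774942) ÷ 7 = -6.9000396420
Gap between inputs: 1.745e-02; correction applied: −0.0024925105.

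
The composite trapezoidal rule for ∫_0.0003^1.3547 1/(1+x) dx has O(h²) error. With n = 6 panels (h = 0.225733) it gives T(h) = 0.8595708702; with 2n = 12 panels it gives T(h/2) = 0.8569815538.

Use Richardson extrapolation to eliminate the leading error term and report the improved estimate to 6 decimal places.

0.856118

Leading term ∝ h^2; use weight 4 = 2^2.
A(h/2) − A(h) = 0.8569815538 − 0.8595708702 = -0.0025893164
Correction (A(h/2) − A(h))/(4 − 1) = (-0.0025893164)/3 = -0.0008631055
R = 0.8569815538 − 0.0008631055 = 0.8561184483
Correction |R − A(h/2)| = 8.631e-04; gap |A(h/2) − A(h)| = 2.589e-03.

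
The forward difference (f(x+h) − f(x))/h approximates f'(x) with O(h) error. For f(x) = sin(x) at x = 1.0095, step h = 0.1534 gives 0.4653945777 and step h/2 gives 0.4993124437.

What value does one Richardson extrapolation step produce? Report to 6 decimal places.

Leading term ∝ h^1; use weight 2 = 2^1.
Top: 2(0.4993124437) − (0.4653945777) = 0.5332303097
(2·0.4993124437 − 0.4653945777)/(2 − 1) = 0.5332303097
Correction |R − A(h/2)| = 3.392e-02; gap |A(h/2) − A(h)| = 3.392e-02.

0.533230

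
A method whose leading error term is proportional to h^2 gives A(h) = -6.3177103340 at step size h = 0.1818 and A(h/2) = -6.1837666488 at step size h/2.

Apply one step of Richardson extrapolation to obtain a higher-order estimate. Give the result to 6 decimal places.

-6.139119

Error is O(h^2); halving h shrinks it by 2^2 = 4.
2^2 × A(h/2) = -24.7350665952; minus A(h) gives -18.4173562612.
Denominator 4 − 1 = 3.
Extrapolated: (-18.4173562612) / 3 = -6.1391187537
Gap between inputs: 1.339e-01; correction applied: +0.0446478951.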